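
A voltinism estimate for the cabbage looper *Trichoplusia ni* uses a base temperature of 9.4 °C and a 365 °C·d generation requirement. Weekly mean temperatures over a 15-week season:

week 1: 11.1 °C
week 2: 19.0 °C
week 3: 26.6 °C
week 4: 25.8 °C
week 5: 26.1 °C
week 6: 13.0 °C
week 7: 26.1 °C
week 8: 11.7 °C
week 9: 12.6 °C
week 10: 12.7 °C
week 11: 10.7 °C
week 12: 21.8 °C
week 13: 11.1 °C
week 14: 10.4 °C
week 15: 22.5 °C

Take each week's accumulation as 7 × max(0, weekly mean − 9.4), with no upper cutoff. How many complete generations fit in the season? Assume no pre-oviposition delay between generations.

Weekly DD (7 × max(0, T̄ − 9.4)): 11.9, 67.2, 120.4, 114.8, 116.9, 25.2, 116.9, 16.1, 22.4, 23.1, 9.1, 86.8, 11.9, 7.0, 91.7.
Season total = 841.4 DD.
Complete generations = ⌊841.4 / 365⌋ = 2.

2 generations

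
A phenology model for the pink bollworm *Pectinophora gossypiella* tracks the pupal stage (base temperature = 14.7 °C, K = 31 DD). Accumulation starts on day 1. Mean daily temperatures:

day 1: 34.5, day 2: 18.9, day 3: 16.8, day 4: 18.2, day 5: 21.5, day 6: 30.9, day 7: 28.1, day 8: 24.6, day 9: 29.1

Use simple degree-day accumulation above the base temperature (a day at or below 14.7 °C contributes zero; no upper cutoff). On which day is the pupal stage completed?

Daily DD above 14.7 °C: 19.8, 4.2, 2.1, 3.5, 6.8, 16.2, 13.4, 9.9, 14.4.
Cumulative: 19.8, 24.0, 26.1, 29.6, 36.4, 52.6, 66.0, 75.9, 90.3.
The total first reaches 31 DD on day 5.

day 5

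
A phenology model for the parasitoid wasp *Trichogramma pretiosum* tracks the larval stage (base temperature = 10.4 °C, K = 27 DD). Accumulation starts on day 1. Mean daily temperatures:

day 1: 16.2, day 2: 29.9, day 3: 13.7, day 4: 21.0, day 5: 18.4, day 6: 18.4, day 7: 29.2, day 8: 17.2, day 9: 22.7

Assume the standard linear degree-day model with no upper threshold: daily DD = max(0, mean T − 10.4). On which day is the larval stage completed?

Daily DD above 10.4 °C: 5.8, 19.5, 3.3, 10.6, 8.0, 8.0, 18.8, 6.8, 12.3.
Cumulative: 5.8, 25.3, 28.6, 39.2, 47.2, 55.2, 74.0, 80.8, 93.1.
The total first reaches 27 DD on day 3.

day 3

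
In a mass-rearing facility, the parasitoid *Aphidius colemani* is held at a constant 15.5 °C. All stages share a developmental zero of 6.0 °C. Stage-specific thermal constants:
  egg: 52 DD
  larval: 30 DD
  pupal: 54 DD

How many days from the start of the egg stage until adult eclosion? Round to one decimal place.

14.3 days

Daily accumulation at 15.5 °C = 15.5 − 6.0 = 9.5 DD/day.
Total K = 52 + 30 + 54 = 136 DD.
Total duration = 136 / 9.5 = 14.316 ≈ 14.3 days.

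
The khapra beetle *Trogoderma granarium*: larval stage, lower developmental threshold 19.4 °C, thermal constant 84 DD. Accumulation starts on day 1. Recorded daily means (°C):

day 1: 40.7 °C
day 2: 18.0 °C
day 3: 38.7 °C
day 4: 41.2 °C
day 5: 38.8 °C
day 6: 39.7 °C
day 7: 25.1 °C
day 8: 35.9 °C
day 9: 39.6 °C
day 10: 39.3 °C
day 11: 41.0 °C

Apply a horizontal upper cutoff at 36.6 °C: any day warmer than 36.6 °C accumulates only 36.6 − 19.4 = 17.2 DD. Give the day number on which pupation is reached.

day 6

Daily DD above 19.4 °C (capped at 17.2): 17.2, 0.0, 17.2, 17.2, 17.2, 17.2, 5.7, 16.5, 17.2, 17.2, 17.2.
Cumulative: 17.2, 17.2, 34.4, 51.6, 68.8, 86.0, 91.7, 108.2, 125.4, 142.6, 159.8.
The total first reaches 84 DD on day 6.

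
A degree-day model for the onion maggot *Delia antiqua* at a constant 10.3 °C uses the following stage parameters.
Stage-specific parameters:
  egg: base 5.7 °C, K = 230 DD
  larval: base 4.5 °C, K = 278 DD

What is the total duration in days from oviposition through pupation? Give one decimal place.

egg: 230 / (10.3 − 5.7) = 230 / 4.6 = 50.000 d.
larval: 278 / (10.3 − 4.5) = 278 / 5.8 = 47.931 d.
Sum = 97.931 ≈ 97.9 days.

97.9 days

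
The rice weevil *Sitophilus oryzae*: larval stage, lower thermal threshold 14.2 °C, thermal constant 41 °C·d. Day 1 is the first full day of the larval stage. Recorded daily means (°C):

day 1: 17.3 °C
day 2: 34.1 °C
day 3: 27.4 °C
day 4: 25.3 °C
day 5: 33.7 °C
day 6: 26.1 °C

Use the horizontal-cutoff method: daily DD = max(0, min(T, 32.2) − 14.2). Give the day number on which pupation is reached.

day 4

Daily DD above 14.2 °C (capped at 18.0): 3.1, 18.0, 13.2, 11.1, 18.0, 11.9.
Cumulative: 3.1, 21.1, 34.3, 45.4, 63.4, 75.3.
The total first reaches 41 DD on day 4.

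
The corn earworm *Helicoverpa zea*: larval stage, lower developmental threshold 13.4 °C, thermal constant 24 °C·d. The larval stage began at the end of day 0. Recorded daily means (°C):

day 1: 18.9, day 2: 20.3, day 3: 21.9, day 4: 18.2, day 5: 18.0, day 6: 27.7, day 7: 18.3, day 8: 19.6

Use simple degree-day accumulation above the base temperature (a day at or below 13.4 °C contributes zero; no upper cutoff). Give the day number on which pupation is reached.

Daily DD above 13.4 °C: 5.5, 6.9, 8.5, 4.8, 4.6, 14.3, 4.9, 6.2.
Cumulative: 5.5, 12.4, 20.9, 25.7, 30.3, 44.6, 49.5, 55.7.
The total first reaches 24 DD on day 4.

day 4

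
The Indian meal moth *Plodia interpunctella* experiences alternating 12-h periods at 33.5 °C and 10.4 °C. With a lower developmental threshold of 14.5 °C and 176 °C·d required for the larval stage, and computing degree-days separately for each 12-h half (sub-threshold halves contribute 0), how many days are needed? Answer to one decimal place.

Day half: max(0, 33.5 − 14.5) × 0.5 = 19.0 × 0.5 = 9.50 DD.
Night half: max(0, 10.4 − 14.5) × 0.5 = 0.0 × 0.5 = 0.00 DD.
Per 24 h: 9.50 DD/day.
Duration = 176 / 9.50 = 18.526 ≈ 18.5 days.

18.5 days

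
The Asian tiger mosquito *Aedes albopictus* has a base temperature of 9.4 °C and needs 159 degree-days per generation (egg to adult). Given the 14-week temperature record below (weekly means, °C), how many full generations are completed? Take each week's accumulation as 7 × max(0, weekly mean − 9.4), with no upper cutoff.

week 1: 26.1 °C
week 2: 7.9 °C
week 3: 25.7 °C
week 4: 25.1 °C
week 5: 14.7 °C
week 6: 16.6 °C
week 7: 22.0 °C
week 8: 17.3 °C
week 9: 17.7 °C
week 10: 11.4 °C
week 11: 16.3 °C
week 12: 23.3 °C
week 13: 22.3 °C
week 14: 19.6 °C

5 generations

Weekly DD (7 × max(0, T̄ − 9.4)): 116.9, 0.0, 114.1, 109.9, 37.1, 50.4, 88.2, 55.3, 58.1, 14.0, 48.3, 97.3, 90.3, 71.4.
Season total = 951.3 DD.
Complete generations = ⌊951.3 / 159⌋ = 5.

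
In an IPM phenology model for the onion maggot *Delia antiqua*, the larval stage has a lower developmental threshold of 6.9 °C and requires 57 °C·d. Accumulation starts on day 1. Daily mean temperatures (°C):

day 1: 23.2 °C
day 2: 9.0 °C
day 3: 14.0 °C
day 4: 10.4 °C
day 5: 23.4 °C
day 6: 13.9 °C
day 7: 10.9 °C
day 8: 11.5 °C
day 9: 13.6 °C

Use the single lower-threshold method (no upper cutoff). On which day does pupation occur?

day 8

Daily DD above 6.9 °C: 16.3, 2.1, 7.1, 3.5, 16.5, 7.0, 4.0, 4.6, 6.7.
Cumulative: 16.3, 18.4, 25.5, 29.0, 45.5, 52.5, 56.5, 61.1, 67.8.
The total first reaches 57 DD on day 8.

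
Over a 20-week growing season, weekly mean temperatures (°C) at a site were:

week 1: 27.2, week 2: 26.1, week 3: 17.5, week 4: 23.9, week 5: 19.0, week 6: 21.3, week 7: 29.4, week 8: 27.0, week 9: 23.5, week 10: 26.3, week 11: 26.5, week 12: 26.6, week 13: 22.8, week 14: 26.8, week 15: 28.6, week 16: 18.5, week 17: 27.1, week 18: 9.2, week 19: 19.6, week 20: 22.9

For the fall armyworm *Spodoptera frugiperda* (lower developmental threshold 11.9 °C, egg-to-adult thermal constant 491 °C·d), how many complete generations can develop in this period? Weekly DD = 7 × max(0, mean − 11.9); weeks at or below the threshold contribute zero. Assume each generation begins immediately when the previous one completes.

3 generations

Weekly DD (7 × max(0, T̄ − 11.9)): 107.1, 99.4, 39.2, 84.0, 49.7, 65.8, 122.5, 105.7, 81.2, 100.8, 102.2, 102.9, 76.3, 104.3, 116.9, 46.2, 106.4, 0.0, 53.9, 77.0.
Season total = 1641.5 DD.
Complete generations = ⌊1641.5 / 491⌋ = 3.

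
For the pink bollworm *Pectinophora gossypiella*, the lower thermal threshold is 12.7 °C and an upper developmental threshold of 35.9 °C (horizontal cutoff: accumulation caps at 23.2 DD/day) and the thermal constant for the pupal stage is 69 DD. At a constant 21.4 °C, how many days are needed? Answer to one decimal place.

Daily accumulation = 21.4 − 12.7 = 8.7 DD/day.
Duration = 69 / 8.7 = 7.931 ≈ 7.9 days.

7.9 days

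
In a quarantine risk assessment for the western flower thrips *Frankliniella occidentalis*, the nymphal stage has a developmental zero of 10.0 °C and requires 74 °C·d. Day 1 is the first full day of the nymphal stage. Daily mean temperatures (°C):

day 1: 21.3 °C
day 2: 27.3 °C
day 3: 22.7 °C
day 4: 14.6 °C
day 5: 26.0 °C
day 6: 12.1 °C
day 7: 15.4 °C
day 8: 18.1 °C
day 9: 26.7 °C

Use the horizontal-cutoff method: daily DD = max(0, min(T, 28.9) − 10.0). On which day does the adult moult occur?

day 8

Daily DD above 10.0 °C (capped at 18.9): 11.3, 17.3, 12.7, 4.6, 16.0, 2.1, 5.4, 8.1, 16.7.
Cumulative: 11.3, 28.6, 41.3, 45.9, 61.9, 64.0, 69.4, 77.5, 94.2.
The total first reaches 74 DD on day 8.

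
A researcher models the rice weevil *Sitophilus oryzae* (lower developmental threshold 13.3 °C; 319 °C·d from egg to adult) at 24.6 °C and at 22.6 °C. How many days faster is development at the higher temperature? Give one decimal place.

6.1 days

At 24.6 °C: 319 / (24.6 − 13.3) = 319 / 11.3 = 28.230 d.
At 22.6 °C: 319 / (22.6 − 13.3) = 319 / 9.3 = 34.301 d.
Difference = |28.230 − 34.301| = 6.071 ≈ 6.1 days.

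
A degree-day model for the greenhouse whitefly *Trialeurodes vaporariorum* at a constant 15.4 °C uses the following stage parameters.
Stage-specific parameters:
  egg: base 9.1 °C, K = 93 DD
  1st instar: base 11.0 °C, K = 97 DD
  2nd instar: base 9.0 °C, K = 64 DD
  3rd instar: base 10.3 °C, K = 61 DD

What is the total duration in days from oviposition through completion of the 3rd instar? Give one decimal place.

egg: 93 / (15.4 − 9.1) = 93 / 6.3 = 14.762 d.
1st instar: 97 / (15.4 − 11.0) = 97 / 4.4 = 22.045 d.
2nd instar: 64 / (15.4 − 9.0) = 64 / 6.4 = 10.000 d.
3rd instar: 61 / (15.4 − 10.3) = 61 / 5.1 = 11.961 d.
Sum = 58.768 ≈ 58.8 days.

58.8 days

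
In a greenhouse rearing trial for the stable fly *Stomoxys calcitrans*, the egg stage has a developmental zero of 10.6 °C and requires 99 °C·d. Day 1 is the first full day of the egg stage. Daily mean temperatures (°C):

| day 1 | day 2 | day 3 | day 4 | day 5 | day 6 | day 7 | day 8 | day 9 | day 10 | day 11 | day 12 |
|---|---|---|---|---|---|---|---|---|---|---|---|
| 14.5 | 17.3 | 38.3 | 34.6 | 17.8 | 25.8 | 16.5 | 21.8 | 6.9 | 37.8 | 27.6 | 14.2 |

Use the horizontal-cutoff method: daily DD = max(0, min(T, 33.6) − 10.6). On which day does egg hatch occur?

day 10

Daily DD above 10.6 °C (capped at 23.0): 3.9, 6.7, 23.0, 23.0, 7.2, 15.2, 5.9, 11.2, 0.0, 23.0, 17.0, 3.6.
Cumulative: 3.9, 10.6, 33.6, 56.6, 63.8, 79.0, 84.9, 96.1, 96.1, 119.1, 136.1, 139.7.
The total first reaches 99 DD on day 10.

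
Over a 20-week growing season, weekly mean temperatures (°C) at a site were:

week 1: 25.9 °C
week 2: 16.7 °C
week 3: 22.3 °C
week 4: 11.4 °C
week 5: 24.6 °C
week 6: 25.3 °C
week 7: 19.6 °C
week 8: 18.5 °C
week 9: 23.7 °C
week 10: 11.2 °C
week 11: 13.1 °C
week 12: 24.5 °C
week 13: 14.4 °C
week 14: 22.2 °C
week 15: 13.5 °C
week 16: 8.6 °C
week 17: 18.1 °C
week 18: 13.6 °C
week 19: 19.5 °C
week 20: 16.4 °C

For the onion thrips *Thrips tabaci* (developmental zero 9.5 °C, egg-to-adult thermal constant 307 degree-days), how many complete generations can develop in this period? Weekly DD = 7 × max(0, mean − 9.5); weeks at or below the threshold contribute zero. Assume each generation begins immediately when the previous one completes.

3 generations

Weekly DD (7 × max(0, T̄ − 9.5)): 114.8, 50.4, 89.6, 13.3, 105.7, 110.6, 70.7, 63.0, 99.4, 11.9, 25.2, 105.0, 34.3, 88.9, 28.0, 0.0, 60.2, 28.7, 70.0, 48.3.
Season total = 1218.0 DD.
Complete generations = ⌊1218.0 / 307⌋ = 3.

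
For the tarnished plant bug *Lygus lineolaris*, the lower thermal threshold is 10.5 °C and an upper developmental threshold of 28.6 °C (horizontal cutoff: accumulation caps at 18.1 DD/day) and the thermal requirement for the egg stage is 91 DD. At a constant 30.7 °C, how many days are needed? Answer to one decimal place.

Temperature 30.7 °C exceeds the upper threshold, so daily accumulation caps at 28.6 − 10.5 = 18.1 DD/day.
Duration = 91 / 18.1 = 5.028 ≈ 5.0 days.

5.0 days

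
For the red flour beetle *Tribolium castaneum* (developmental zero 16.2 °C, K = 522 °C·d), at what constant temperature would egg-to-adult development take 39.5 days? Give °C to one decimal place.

Required daily accumulation = 522 / 39.5 = 13.215 DD/day.
T = T_base + 13.215 = 16.2 + 13.215 = 29.415 ≈ 29.4 °C.

29.4 °C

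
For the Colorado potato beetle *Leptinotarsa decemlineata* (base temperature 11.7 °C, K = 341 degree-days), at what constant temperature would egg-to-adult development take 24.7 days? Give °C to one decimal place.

25.5 °C

Required daily accumulation = 341 / 24.7 = 13.806 DD/day.
T = T_base + 13.806 = 11.7 + 13.806 = 25.506 ≈ 25.5 °C.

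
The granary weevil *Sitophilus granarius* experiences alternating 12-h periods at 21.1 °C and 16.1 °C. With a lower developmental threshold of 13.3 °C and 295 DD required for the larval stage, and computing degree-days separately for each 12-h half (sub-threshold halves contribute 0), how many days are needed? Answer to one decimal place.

55.7 days

Day half: max(0, 21.1 − 13.3) × 0.5 = 7.8 × 0.5 = 3.90 DD.
Night half: max(0, 16.1 − 13.3) × 0.5 = 2.8 × 0.5 = 1.40 DD.
Per 24 h: 5.30 DD/day.
Duration = 295 / 5.30 = 55.660 ≈ 55.7 days.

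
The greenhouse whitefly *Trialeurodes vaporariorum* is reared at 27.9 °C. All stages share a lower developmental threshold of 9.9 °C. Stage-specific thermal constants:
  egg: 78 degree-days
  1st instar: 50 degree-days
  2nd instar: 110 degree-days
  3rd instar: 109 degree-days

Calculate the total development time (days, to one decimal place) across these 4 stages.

19.3 days

Daily accumulation at 27.9 °C = 27.9 − 9.9 = 18.0 DD/day.
Total K = 78 + 50 + 110 + 109 = 347 DD.
Total duration = 347 / 18.0 = 19.278 ≈ 19.3 days.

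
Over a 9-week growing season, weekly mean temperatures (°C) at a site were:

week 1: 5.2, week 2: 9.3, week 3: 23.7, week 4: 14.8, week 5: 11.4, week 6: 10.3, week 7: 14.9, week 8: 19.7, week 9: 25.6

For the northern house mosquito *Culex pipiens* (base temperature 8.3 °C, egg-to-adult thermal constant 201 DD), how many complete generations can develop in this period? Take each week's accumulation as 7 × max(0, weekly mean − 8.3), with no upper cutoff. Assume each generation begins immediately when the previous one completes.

2 generations

Weekly DD (7 × max(0, T̄ − 8.3)): 0.0, 7.0, 107.8, 45.5, 21.7, 14.0, 46.2, 79.8, 121.1.
Season total = 443.1 DD.
Complete generations = ⌊443.1 / 201⌋ = 2.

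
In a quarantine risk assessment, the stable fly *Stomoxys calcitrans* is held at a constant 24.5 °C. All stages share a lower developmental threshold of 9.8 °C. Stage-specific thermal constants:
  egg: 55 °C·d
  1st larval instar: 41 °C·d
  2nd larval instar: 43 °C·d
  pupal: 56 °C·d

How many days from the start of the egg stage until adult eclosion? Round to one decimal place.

13.3 days

Daily accumulation at 24.5 °C = 24.5 − 9.8 = 14.7 DD/day.
Total K = 55 + 41 + 43 + 56 = 195 DD.
Total duration = 195 / 14.7 = 13.265 ≈ 13.3 days.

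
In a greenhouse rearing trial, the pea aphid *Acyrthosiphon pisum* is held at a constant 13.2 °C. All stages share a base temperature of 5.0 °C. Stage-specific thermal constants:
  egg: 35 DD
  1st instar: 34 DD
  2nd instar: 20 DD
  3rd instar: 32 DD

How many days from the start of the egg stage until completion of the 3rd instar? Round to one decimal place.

14.8 days

Daily accumulation at 13.2 °C = 13.2 − 5.0 = 8.2 DD/day.
Total K = 35 + 34 + 20 + 32 = 121 DD.
Total duration = 121 / 8.2 = 14.756 ≈ 14.8 days.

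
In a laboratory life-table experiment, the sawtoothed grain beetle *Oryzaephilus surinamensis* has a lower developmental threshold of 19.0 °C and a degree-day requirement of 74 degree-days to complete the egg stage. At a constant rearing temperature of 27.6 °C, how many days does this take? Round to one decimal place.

Daily accumulation = 27.6 − 19.0 = 8.6 DD/day.
Duration = 74 / 8.6 = 8.605 ≈ 8.6 days.

8.6 days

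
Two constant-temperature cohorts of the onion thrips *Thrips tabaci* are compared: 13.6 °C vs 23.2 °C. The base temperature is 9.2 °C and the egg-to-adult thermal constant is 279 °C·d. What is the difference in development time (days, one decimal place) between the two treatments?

43.5 days

At 13.6 °C: 279 / (13.6 − 9.2) = 279 / 4.4 = 63.409 d.
At 23.2 °C: 279 / (23.2 − 9.2) = 279 / 14.0 = 19.929 d.
Difference = |63.409 − 19.929| = 43.481 ≈ 43.5 days.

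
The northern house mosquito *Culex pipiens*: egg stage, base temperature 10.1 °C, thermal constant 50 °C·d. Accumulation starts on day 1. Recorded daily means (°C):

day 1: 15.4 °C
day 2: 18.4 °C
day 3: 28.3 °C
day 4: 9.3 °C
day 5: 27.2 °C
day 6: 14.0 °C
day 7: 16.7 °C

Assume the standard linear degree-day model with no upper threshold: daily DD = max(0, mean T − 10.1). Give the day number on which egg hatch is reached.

Daily DD above 10.1 °C: 5.3, 8.3, 18.2, 0.0, 17.1, 3.9, 6.6.
Cumulative: 5.3, 13.6, 31.8, 31.8, 48.9, 52.8, 59.4.
The total first reaches 50 DD on day 6.

day 6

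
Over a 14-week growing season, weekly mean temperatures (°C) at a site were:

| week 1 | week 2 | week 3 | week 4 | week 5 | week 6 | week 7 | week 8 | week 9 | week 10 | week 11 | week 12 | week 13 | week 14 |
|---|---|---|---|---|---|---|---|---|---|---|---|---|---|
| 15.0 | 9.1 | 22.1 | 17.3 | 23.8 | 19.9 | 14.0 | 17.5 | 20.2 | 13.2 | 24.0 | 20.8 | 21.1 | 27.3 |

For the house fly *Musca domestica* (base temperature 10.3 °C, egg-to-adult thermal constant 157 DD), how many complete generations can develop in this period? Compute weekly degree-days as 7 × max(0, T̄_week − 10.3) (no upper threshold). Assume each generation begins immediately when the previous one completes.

Weekly DD (7 × max(0, T̄ − 10.3)): 32.9, 0.0, 82.6, 49.0, 94.5, 67.2, 25.9, 50.4, 69.3, 20.3, 95.9, 73.5, 75.6, 119.0.
Season total = 856.1 DD.
Complete generations = ⌊856.1 / 157⌋ = 5.

5 generations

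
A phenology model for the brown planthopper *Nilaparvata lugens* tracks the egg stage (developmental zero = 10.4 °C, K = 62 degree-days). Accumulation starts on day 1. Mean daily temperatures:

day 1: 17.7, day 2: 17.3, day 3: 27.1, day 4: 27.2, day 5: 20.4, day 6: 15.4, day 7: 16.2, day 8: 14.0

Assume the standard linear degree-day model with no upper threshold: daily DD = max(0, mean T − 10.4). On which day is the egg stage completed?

Daily DD above 10.4 °C: 7.3, 6.9, 16.7, 16.8, 10.0, 5.0, 5.8, 3.6.
Cumulative: 7.3, 14.2, 30.9, 47.7, 57.7, 62.7, 68.5, 72.1.
The total first reaches 62 DD on day 6.

day 6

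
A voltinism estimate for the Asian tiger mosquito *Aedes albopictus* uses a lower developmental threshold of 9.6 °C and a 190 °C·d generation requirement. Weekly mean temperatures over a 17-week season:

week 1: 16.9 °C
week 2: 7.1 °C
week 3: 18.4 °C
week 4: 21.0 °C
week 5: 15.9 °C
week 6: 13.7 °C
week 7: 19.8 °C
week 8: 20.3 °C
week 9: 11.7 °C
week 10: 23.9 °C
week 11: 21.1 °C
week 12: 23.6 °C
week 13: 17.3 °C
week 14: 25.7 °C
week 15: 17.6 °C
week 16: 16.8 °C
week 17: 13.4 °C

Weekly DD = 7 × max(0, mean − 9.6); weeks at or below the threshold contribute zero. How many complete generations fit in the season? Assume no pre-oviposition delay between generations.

Weekly DD (7 × max(0, T̄ − 9.6)): 51.1, 0.0, 61.6, 79.8, 44.1, 28.7, 71.4, 74.9, 14.7, 100.1, 80.5, 98.0, 53.9, 112.7, 56.0, 50.4, 26.6.
Season total = 1004.5 DD.
Complete generations = ⌊1004.5 / 190⌋ = 5.

5 generations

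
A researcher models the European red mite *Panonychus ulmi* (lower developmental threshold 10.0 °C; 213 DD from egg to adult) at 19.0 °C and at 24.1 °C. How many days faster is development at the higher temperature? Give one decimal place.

At 19.0 °C: 213 / (19.0 − 10.0) = 213 / 9.0 = 23.667 d.
At 24.1 °C: 213 / (24.1 − 10.0) = 213 / 14.1 = 15.106 d.
Difference = |23.667 − 15.106| = 8.560 ≈ 8.6 days.

8.6 days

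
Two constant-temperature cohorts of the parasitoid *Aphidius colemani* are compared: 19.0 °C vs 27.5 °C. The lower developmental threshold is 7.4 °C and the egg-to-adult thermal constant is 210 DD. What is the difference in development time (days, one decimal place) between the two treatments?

At 19.0 °C: 210 / (19.0 − 7.4) = 210 / 11.6 = 18.103 d.
At 27.5 °C: 210 / (27.5 − 7.4) = 210 / 20.1 = 10.448 d.
Difference = |18.103 − 10.448| = 7.656 ≈ 7.7 days.

7.7 days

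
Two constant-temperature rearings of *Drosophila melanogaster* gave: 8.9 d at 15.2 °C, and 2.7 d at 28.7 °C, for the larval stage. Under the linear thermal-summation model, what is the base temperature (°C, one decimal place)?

Equal thermal constants: D₁(T₁ − T_b) = D₂(T₂ − T_b).
8.9·(15.2 − T_b) = 2.7·(28.7 − T_b)
T_b = (8.9·15.2 − 2.7·28.7) / (8.9 − 2.7) = 57.79 / 6.2 = 9.321 °C ≈ 9.3 °C.

9.3 °C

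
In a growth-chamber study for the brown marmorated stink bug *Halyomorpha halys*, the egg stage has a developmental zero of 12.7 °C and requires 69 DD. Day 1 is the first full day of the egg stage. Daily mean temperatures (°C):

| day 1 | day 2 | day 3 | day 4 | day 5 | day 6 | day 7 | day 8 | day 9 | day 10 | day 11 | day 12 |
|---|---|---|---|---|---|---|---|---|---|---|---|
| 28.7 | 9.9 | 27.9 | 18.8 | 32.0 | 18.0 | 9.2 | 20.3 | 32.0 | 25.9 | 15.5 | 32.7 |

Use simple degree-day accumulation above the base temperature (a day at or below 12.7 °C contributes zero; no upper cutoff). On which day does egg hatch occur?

day 8

Daily DD above 12.7 °C: 16.0, 0.0, 15.2, 6.1, 19.3, 5.3, 0.0, 7.6, 19.3, 13.2, 2.8, 20.0.
Cumulative: 16.0, 16.0, 31.2, 37.3, 56.6, 61.9, 61.9, 69.5, 88.8, 102.0, 104.8, 124.8.
The total first reaches 69 DD on day 8.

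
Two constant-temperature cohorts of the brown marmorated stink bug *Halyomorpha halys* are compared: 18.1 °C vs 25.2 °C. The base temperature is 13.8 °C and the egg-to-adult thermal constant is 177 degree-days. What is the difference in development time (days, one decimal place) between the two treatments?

At 18.1 °C: 177 / (18.1 − 13.8) = 177 / 4.3 = 41.163 d.
At 25.2 °C: 177 / (25.2 − 13.8) = 177 / 11.4 = 15.526 d.
Difference = |41.163 − 15.526| = 25.636 ≈ 25.6 days.

25.6 days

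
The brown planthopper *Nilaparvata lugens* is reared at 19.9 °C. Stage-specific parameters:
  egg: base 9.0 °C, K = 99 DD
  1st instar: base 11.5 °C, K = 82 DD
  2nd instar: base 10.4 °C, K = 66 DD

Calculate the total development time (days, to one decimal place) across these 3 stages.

egg: 99 / (19.9 − 9.0) = 99 / 10.9 = 9.083 d.
1st instar: 82 / (19.9 − 11.5) = 82 / 8.4 = 9.762 d.
2nd instar: 66 / (19.9 − 10.4) = 66 / 9.5 = 6.947 d.
Sum = 25.792 ≈ 25.8 days.

25.8 days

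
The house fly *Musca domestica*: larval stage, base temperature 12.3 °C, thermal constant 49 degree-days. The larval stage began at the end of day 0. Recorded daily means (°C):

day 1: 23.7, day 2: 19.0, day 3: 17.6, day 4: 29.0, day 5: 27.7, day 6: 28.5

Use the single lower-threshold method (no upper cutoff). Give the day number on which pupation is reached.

Daily DD above 12.3 °C: 11.4, 6.7, 5.3, 16.7, 15.4, 16.2.
Cumulative: 11.4, 18.1, 23.4, 40.1, 55.5, 71.7.
The total first reaches 49 DD on day 5.

day 5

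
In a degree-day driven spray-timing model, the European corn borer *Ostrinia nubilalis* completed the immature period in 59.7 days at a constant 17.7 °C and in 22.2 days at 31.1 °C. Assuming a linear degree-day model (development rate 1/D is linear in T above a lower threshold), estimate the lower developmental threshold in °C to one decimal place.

9.8 °C

Under the model K = D·(T − T_b), so D₁·(T₁ − T_b) = D₂·(T₂ − T_b).
59.7·(17.7 − T_b) = 22.2·(31.1 − T_b)
T_b = (59.7·17.7 − 22.2·31.1) / (59.7 − 22.2) = 366.27 / 37.5 = 9.767 °C ≈ 9.8 °C.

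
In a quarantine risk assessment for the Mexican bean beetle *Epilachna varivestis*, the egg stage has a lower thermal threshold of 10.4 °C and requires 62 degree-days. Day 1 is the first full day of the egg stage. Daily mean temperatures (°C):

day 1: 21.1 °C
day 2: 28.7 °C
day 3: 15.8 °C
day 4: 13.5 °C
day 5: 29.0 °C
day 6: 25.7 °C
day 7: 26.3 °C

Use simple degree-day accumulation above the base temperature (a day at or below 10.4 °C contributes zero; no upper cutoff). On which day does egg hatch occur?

day 6

Daily DD above 10.4 °C: 10.7, 18.3, 5.4, 3.1, 18.6, 15.3, 15.9.
Cumulative: 10.7, 29.0, 34.4, 37.5, 56.1, 71.4, 87.3.
The total first reaches 62 DD on day 6.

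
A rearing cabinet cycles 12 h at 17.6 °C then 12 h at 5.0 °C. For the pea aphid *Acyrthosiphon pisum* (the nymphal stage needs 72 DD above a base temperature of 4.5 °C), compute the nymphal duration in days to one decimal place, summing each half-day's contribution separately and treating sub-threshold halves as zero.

10.6 days

Day half: max(0, 17.6 − 4.5) × 0.5 = 13.1 × 0.5 = 6.55 DD.
Night half: max(0, 5.0 − 4.5) × 0.5 = 0.5 × 0.5 = 0.25 DD.
Per 24 h: 6.80 DD/day.
Duration = 72 / 6.80 = 10.588 ≈ 10.6 days.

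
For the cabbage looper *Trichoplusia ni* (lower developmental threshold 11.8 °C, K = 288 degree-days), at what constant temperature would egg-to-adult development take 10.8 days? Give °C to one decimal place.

38.5 °C

Required daily accumulation = 288 / 10.8 = 26.667 DD/day.
T = T_base + 26.667 = 11.8 + 26.667 = 38.467 ≈ 38.5 °C.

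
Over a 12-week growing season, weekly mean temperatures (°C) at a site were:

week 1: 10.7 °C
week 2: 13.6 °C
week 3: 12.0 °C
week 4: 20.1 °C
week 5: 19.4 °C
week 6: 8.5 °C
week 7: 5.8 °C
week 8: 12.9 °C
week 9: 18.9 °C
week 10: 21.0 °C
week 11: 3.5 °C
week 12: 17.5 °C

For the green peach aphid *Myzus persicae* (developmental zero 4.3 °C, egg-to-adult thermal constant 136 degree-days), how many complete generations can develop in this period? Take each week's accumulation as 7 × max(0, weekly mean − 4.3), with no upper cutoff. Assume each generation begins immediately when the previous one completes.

5 generations

Weekly DD (7 × max(0, T̄ − 4.3)): 44.8, 65.1, 53.9, 110.6, 105.7, 29.4, 10.5, 60.2, 102.2, 116.9, 0.0, 92.4.
Season total = 791.7 DD.
Complete generations = ⌊791.7 / 136⌋ = 5.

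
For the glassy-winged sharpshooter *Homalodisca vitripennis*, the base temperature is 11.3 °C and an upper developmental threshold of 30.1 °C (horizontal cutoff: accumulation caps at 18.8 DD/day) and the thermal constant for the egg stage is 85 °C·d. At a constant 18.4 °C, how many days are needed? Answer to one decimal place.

12.0 days

Daily accumulation = 18.4 − 11.3 = 7.1 DD/day.
Duration = 85 / 7.1 = 11.972 ≈ 12.0 days.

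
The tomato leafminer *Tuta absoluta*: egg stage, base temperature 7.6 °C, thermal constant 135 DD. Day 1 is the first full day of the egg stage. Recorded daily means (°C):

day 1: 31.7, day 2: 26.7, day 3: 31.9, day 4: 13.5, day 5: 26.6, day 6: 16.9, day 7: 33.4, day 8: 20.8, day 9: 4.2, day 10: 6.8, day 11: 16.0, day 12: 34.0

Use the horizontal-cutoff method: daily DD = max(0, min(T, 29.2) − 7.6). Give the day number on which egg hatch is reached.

day 11

Daily DD above 7.6 °C (capped at 21.6): 21.6, 19.1, 21.6, 5.9, 19.0, 9.3, 21.6, 13.2, 0.0, 0.0, 8.4, 21.6.
Cumulative: 21.6, 40.7, 62.3, 68.2, 87.2, 96.5, 118.1, 131.3, 131.3, 131.3, 139.7, 161.3.
The total first reaches 135 DD on day 11.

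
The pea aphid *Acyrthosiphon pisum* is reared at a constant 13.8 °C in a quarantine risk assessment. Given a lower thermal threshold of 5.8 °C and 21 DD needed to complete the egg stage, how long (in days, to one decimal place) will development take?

2.6 days

Daily accumulation = 13.8 − 5.8 = 8.0 DD/day.
Duration = 21 / 8.0 = 2.625 ≈ 2.6 days.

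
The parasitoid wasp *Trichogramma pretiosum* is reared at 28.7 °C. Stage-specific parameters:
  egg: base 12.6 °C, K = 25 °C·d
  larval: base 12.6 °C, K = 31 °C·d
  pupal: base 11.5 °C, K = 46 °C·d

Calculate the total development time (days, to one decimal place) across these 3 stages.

egg: 25 / (28.7 − 12.6) = 25 / 16.1 = 1.553 d.
larval: 31 / (28.7 − 12.6) = 31 / 16.1 = 1.925 d.
pupal: 46 / (28.7 − 11.5) = 46 / 17.2 = 2.674 d.
Sum = 6.153 ≈ 6.2 days.

6.2 days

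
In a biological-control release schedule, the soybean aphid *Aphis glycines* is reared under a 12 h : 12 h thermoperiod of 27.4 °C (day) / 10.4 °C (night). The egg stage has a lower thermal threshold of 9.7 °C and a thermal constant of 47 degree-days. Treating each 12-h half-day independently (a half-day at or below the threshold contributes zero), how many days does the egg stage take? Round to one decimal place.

Day half: max(0, 27.4 − 9.7) × 0.5 = 17.7 × 0.5 = 8.85 DD.
Night half: max(0, 10.4 − 9.7) × 0.5 = 0.7 × 0.5 = 0.35 DD.
Per 24 h: 9.20 DD/day.
Duration = 47 / 9.20 = 5.109 ≈ 5.1 days.

5.1 days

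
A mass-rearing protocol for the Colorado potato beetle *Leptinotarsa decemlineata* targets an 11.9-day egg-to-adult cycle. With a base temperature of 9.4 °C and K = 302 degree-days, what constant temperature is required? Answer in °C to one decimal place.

34.8 °C

Required daily accumulation = 302 / 11.9 = 25.378 DD/day.
T = T_base + 25.378 = 9.4 + 25.378 = 34.778 ≈ 34.8 °C.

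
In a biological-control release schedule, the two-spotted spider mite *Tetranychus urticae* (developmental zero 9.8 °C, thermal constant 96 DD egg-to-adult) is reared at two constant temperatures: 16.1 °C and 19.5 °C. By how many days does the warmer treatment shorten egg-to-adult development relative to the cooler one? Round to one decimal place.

5.3 days

At 16.1 °C: 96 / (16.1 − 9.8) = 96 / 6.3 = 15.238 d.
At 19.5 °C: 96 / (19.5 − 9.8) = 96 / 9.7 = 9.897 d.
Difference = |15.238 − 9.897| = 5.341 ≈ 5.3 days.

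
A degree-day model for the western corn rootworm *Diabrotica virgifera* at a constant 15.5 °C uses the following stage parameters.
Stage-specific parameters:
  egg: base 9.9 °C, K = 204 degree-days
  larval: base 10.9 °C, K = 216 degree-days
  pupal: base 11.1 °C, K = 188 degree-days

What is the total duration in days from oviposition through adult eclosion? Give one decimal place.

126.1 days

egg: 204 / (15.5 − 9.9) = 204 / 5.6 = 36.429 d.
larval: 216 / (15.5 − 10.9) = 216 / 4.6 = 46.957 d.
pupal: 188 / (15.5 − 11.1) = 188 / 4.4 = 42.727 d.
Sum = 126.112 ≈ 126.1 days.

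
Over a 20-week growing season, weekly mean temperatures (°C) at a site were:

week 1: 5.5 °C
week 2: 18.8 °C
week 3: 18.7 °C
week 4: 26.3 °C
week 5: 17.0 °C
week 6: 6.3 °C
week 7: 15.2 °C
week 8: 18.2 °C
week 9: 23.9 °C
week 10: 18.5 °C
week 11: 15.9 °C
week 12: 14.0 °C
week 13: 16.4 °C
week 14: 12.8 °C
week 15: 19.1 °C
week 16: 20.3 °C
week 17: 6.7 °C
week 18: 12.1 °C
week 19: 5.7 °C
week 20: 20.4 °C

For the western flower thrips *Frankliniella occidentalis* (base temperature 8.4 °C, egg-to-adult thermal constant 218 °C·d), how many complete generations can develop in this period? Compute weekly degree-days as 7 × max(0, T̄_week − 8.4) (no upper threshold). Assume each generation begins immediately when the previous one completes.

Weekly DD (7 × max(0, T̄ − 8.4)): 0.0, 72.8, 72.1, 125.3, 60.2, 0.0, 47.6, 68.6, 108.5, 70.7, 52.5, 39.2, 56.0, 30.8, 74.9, 83.3, 0.0, 25.9, 0.0, 84.0.
Season total = 1072.4 DD.
Complete generations = ⌊1072.4 / 218⌋ = 4.

4 generations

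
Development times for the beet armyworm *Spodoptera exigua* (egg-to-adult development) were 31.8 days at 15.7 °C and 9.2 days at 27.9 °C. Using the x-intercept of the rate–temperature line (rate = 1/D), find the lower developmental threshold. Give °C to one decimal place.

Equal thermal constants: D₁(T₁ − T_b) = D₂(T₂ − T_b).
31.8·(15.7 − T_b) = 9.2·(27.9 − T_b)
T_b = (31.8·15.7 − 9.2·27.9) / (31.8 − 9.2) = 242.58 / 22.6 = 10.734 °C ≈ 10.7 °C.

10.7 °C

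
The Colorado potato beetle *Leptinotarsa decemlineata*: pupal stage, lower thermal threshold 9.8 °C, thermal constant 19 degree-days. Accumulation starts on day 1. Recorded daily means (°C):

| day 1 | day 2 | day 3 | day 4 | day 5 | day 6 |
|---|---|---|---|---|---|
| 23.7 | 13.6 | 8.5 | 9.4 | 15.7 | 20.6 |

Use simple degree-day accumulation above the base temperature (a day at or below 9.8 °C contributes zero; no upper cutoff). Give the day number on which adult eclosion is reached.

Daily DD above 9.8 °C: 13.9, 3.8, 0.0, 0.0, 5.9, 10.8.
Cumulative: 13.9, 17.7, 17.7, 17.7, 23.6, 34.4.
The total first reaches 19 DD on day 5.

day 5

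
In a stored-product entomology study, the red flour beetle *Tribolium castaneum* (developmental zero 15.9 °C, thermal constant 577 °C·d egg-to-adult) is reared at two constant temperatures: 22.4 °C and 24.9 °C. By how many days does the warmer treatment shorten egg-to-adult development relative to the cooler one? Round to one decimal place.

At 22.4 °C: 577 / (22.4 − 15.9) = 577 / 6.5 = 88.769 d.
At 24.9 °C: 577 / (24.9 − 15.9) = 577 / 9.0 = 64.111 d.
Difference = |88.769 − 64.111| = 24.658 ≈ 24.7 days.

24.7 days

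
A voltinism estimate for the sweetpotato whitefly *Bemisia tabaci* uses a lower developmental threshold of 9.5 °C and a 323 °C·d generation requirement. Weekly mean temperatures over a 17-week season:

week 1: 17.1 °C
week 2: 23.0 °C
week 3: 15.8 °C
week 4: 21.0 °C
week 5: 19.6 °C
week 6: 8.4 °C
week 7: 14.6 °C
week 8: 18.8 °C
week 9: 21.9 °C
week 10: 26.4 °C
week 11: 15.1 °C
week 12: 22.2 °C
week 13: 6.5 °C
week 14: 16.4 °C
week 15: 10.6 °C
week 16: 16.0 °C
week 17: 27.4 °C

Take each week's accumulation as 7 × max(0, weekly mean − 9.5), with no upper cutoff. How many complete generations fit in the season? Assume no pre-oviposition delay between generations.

3 generations

Weekly DD (7 × max(0, T̄ − 9.5)): 53.2, 94.5, 44.1, 80.5, 70.7, 0.0, 35.7, 65.1, 86.8, 118.3, 39.2, 88.9, 0.0, 48.3, 7.7, 45.5, 125.3.
Season total = 1003.8 DD.
Complete generations = ⌊1003.8 / 323⌋ = 3.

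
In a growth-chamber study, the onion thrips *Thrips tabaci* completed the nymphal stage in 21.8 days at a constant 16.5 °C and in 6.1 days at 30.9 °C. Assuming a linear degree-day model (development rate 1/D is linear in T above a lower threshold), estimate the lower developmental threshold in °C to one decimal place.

Equal thermal constants: D₁(T₁ − T_b) = D₂(T₂ − T_b).
21.8·(16.5 − T_b) = 6.1·(30.9 − T_b)
T_b = (21.8·16.5 − 6.1·30.9) / (21.8 − 6.1) = 171.21 / 15.7 = 10.905 °C ≈ 10.9 °C.

10.9 °C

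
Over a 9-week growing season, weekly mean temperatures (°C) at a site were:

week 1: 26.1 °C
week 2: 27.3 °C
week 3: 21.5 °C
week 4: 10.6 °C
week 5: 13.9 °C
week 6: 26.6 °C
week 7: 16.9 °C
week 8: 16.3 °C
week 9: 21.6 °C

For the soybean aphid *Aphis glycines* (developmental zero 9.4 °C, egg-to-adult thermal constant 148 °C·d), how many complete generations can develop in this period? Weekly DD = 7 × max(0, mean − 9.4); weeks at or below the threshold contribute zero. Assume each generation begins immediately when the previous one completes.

Weekly DD (7 × max(0, T̄ − 9.4)): 116.9, 125.3, 84.7, 8.4, 31.5, 120.4, 52.5, 48.3, 85.4.
Season total = 673.4 DD.
Complete generations = ⌊673.4 / 148⌋ = 4.

4 generations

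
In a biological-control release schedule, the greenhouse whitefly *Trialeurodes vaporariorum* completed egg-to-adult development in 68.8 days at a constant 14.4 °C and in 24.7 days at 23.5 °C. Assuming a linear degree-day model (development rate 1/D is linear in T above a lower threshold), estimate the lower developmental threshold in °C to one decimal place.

Under the model K = D·(T − T_b), so D₁·(T₁ − T_b) = D₂·(T₂ − T_b).
68.8·(14.4 − T_b) = 24.7·(23.5 − T_b)
T_b = (68.8·14.4 − 24.7·23.5) / (68.8 − 24.7) = 410.27 / 44.1 = 9.303 °C ≈ 9.3 °C.

9.3 °C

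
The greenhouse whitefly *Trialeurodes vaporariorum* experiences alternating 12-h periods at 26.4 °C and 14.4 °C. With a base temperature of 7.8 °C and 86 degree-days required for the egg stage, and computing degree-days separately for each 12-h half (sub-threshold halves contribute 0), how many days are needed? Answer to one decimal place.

Day half: max(0, 26.4 − 7.8) × 0.5 = 18.6 × 0.5 = 9.30 DD.
Night half: max(0, 14.4 − 7.8) × 0.5 = 6.6 × 0.5 = 3.30 DD.
Per 24 h: 12.60 DD/day.
Duration = 86 / 12.60 = 6.825 ≈ 6.8 days.

6.8 days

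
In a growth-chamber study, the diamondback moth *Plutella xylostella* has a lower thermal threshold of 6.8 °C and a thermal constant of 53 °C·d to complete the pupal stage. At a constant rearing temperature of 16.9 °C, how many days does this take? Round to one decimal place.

5.2 days

Daily accumulation = 16.9 − 6.8 = 10.1 DD/day.
Duration = 53 / 10.1 = 5.248 ≈ 5.2 days.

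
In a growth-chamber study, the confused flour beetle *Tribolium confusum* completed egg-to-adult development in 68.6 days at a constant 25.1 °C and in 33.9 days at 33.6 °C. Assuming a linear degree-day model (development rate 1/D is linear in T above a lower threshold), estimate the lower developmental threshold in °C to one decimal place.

16.8 °C

Under the model K = D·(T − T_b), so D₁·(T₁ − T_b) = D₂·(T₂ − T_b).
68.6·(25.1 − T_b) = 33.9·(33.6 − T_b)
T_b = (68.6·25.1 − 33.9·33.6) / (68.6 − 33.9) = 582.82 / 34.7 = 16.796 °C ≈ 16.8 °C.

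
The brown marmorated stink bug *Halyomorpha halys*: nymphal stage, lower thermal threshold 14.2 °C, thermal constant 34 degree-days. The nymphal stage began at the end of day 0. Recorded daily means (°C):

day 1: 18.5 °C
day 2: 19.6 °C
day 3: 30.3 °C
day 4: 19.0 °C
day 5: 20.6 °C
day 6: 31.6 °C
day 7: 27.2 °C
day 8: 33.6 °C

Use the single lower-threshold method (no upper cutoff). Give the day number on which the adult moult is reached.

Daily DD above 14.2 °C: 4.3, 5.4, 16.1, 4.8, 6.4, 17.4, 13.0, 19.4.
Cumulative: 4.3, 9.7, 25.8, 30.6, 37.0, 54.4, 67.4, 86.8.
The total first reaches 34 DD on day 5.

day 5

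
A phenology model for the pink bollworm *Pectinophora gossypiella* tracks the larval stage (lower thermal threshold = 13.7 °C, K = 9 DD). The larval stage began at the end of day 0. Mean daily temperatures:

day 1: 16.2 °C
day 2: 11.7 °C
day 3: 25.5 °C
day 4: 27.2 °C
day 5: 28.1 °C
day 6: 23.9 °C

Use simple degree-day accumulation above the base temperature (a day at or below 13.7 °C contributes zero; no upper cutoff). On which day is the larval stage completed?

Daily DD above 13.7 °C: 2.5, 0.0, 11.8, 13.5, 14.4, 10.2.
Cumulative: 2.5, 2.5, 14.3, 27.8, 42.2, 52.4.
The total first reaches 9 DD on day 3.

day 3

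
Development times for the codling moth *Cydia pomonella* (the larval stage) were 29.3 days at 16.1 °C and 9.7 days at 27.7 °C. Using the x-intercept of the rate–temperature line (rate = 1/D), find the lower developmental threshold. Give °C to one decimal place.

Under the model K = D·(T − T_b), so D₁·(T₁ − T_b) = D₂·(T₂ − T_b).
29.3·(16.1 − T_b) = 9.7·(27.7 − T_b)
T_b = (29.3·16.1 − 9.7·27.7) / (29.3 − 9.7) = 203.04 / 19.6 = 10.359 °C ≈ 10.4 °C.

10.4 °C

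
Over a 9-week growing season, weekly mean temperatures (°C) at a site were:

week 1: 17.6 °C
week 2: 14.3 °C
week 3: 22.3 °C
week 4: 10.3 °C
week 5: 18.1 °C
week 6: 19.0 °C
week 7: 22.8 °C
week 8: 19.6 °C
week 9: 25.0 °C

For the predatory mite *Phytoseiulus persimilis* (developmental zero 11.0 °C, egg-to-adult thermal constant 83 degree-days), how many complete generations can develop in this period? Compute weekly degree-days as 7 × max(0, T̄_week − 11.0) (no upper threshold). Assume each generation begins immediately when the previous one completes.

5 generations

Weekly DD (7 × max(0, T̄ − 11.0)): 46.2, 23.1, 79.1, 0.0, 49.7, 56.0, 82.6, 60.2, 98.0.
Season total = 494.9 DD.
Complete generations = ⌊494.9 / 83⌋ = 5.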